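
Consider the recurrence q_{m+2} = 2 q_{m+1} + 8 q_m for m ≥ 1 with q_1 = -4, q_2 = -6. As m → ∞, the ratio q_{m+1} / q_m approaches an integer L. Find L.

4

The characteristic equation is r^2 - 2r - 8 = 0, which factors as (r - 4)(r + 2) = 0.
So the roots are 4 and -2. Since |4| > |-2| and the coefficient of 4^m is non-zero, the ratio tends to 4.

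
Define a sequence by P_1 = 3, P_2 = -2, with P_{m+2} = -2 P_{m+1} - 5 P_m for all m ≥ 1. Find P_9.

P_3 = -2*(-2) - 5*3 = -11
P_4 = -2*(-11) - 5*(-2) = 32
P_5 = -2*32 - 5*(-11) = -9
P_6 = -2*(-9) - 5*32 = -142
P_7 = -2*(-142) - 5*(-9) = 329
P_8 = -2*329 - 5*(-142) = 52
P_9 = -2*52 - 5*329 = -1749

-1749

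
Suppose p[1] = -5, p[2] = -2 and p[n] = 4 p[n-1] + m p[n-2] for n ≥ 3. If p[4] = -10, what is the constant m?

-1

p[3] = -8 - 5m
p[4] = -32 - 22m
So -32 - 22m = -10, giving m = -1.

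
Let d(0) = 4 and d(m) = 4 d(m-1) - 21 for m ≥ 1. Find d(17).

-51539607545

The fixed point is -21/(1 - 4) = 7, so d(m) - 7 = 4(d(m-1) - 7).
Hence d(m) = -3·4^m + 7.
d(17) = -3·4^{17} + 7 = -3·17179869184 + 7 = -51539607545.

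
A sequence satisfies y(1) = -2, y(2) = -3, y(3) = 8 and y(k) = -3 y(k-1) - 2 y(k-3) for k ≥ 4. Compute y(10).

y(4) = -3(8) - 2(-2) = -20
y(5) = -3(-20) - 2(-3) = 66
y(6) = -3(66) - 2(8) = -214
y(7) = -3(-214) - 2(-20) = 682
y(8) = -3(682) - 2(66) = -2178
y(9) = -3(-2178) - 2(-214) = 6962
y(10) = -3(6962) - 2(682) = -22250

-22250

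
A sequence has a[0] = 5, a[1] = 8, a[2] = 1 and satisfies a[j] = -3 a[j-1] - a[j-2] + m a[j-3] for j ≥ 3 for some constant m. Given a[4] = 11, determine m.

a[3] = -11 + 5m
a[4] = 32 - 7m
So 32 - 7m = 11, giving m = 3.

3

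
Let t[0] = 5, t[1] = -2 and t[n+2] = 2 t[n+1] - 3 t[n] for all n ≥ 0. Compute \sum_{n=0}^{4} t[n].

t[2] = 2*(-2) - 3*5 = -19
t[3] = 2*(-19) - 3*(-2) = -32
t[4] = 2*(-32) - 3*(-19) = -7
Sum = 5 + (-2) + (-19) + (-32) + (-7) = -55

-55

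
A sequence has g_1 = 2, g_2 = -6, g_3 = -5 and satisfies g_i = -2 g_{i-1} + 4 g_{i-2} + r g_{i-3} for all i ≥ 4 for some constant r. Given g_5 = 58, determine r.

-5

g_4 = -14 + 2r
g_5 = 8 - 10r
So 8 - 10r = 58, giving r = -5.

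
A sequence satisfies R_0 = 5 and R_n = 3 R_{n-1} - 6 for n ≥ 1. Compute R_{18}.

774840981

The fixed point is -6/(1 - 3) = 3, so R_n - 3 = 3(R_{n-1} - 3).
Hence R_n = 2·3^n + 3.
R_{18} = 2·3^{18} + 3 = 2·387420489 + 3 = 774840981.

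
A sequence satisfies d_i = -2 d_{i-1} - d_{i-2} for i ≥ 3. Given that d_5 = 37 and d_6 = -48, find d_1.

Rearranging, d_{i-2} = -(d_i + 2 d_{i-1}).
d_4 = -(-48 + 2*37) = -26
d_3 = -(37 + 2*(-26)) = 15
d_2 = -(-26 + 2*15) = -4
d_1 = -(15 + 2*(-4)) = -7

-7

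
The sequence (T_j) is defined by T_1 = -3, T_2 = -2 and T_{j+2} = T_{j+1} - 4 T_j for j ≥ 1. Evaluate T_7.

-6

T_3 = (-2) - 4*(-3) = 10
T_4 = 10 - 4*(-2) = 18
T_5 = 18 - 4*10 = -22
T_6 = (-22) - 4*18 = -94
T_7 = (-94) - 4*(-22) = -6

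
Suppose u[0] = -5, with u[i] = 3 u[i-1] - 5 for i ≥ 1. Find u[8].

-49205

u[1] = 3*(-5) - 5 = -20
u[2] = 3*(-20) - 5 = -65
u[3] = 3*(-65) - 5 = -200
u[4] = 3*(-200) - 5 = -605
u[5] = 3*(-605) - 5 = -1820
u[6] = 3*(-1820) - 5 = -5465
u[7] = 3*(-5465) - 5 = -16400
u[8] = 3*(-16400) - 5 = -49205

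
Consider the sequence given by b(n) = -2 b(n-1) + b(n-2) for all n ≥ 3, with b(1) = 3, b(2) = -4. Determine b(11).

b(3) = -2·(-4) + 3 = 11
b(4) = -2·11 + (-4) = -26
b(5) = -2·(-26) + 11 = 63
b(6) = -2·63 + (-26) = -152
b(7) = -2·(-152) + 63 = 367
b(8) = -2·367 + (-152) = -886
b(9) = -2·(-886) + 367 = 2139
b(10) = -2·2139 + (-886) = -5164
b(11) = -2·(-5164) + 2139 = 12467

12467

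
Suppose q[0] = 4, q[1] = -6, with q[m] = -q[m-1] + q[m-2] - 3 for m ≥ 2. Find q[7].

q[2] = -(-6) + 4 - 3 = 7
q[3] = -7 + (-6) - 3 = -16
q[4] = -(-16) + 7 - 3 = 20
q[5] = -20 + (-16) - 3 = -39
q[6] = -(-39) + 20 - 3 = 56
q[7] = -56 + (-39) - 3 = -98

-98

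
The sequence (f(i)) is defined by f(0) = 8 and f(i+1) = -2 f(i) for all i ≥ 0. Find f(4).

128

f(1) = -2*8 = -16
f(2) = -2*(-16) = 32
f(3) = -2*32 = -64
f(4) = -2*(-64) = 128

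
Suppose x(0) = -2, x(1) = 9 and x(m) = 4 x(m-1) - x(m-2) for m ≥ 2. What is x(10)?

1442934

x(2) = 4*9 - (-2) = 38
x(3) = 4*38 - 9 = 143
x(4) = 4*143 - 38 = 534
x(5) = 4*534 - 143 = 1993
x(6) = 4*1993 - 534 = 7438
x(7) = 4*7438 - 1993 = 27759
x(8) = 4*27759 - 7438 = 103598
x(9) = 4*103598 - 27759 = 386633
x(10) = 4*386633 - 103598 = 1442934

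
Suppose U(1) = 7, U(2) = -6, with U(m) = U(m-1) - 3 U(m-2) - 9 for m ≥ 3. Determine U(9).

-288

U(3) = (-6) - 3·7 - 9 = -36
U(4) = (-36) - 3·(-6) - 9 = -27
U(5) = (-27) - 3·(-36) - 9 = 72
U(6) = 72 - 3·(-27) - 9 = 144
U(7) = 144 - 3·72 - 9 = -81
U(8) = (-81) - 3·144 - 9 = -522
U(9) = (-522) - 3·(-81) - 9 = -288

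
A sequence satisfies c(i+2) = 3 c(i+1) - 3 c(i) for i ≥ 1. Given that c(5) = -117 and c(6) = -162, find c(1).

Rearranging, c(i-2) = (c(i) - 3 c(i-1)) / -3.
c(4) = (-162 - 3*(-117)) / -3 = 189/-3 = -63
c(3) = (-117 - 3*(-63)) / -3 = 72/-3 = -24
c(2) = (-63 - 3*(-24)) / -3 = 9/-3 = -3
c(1) = (-24 - 3*(-3)) / -3 = -15/-3 = 5

5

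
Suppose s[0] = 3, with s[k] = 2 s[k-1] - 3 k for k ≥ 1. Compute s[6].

s[1] = 2·3 - 3 = 3
s[2] = 2·3 - 6 = 0
s[3] = 2·0 - 9 = -9
s[4] = 2·(-9) - 12 = -30
s[5] = 2·(-30) - 15 = -75
s[6] = 2·(-75) - 18 = -168

-168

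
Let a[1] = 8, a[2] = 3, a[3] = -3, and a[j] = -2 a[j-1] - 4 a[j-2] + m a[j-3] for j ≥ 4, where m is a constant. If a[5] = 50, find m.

-2

a[4] = -6 + 8m
a[5] = 24 - 13m
So 24 - 13m = 50, giving m = -2.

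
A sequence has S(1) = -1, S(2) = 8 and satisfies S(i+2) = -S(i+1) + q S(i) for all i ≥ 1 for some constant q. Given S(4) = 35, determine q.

3

S(3) = -8 - q
S(4) = 8 + 9q
So 8 + 9q = 35, giving q = 3.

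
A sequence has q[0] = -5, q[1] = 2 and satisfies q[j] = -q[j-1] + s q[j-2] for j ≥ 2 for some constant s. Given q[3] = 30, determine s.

4

q[2] = -2 - 5s
q[3] = 2 + 7s
So 2 + 7s = 30, giving s = 4.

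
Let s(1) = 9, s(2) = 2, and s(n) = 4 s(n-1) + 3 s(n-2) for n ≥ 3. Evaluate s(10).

1488242

s(3) = 4(2) + 3(9) = 35
s(4) = 4(35) + 3(2) = 146
s(5) = 4(146) + 3(35) = 689
s(6) = 4(689) + 3(146) = 3194
s(7) = 4(3194) + 3(689) = 14843
s(8) = 4(14843) + 3(3194) = 68954
s(9) = 4(68954) + 3(14843) = 320345
s(10) = 4(320345) + 3(68954) = 1488242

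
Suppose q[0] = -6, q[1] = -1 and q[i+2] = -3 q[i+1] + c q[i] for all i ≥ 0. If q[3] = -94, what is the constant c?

q[2] = 3 - 6c
q[3] = -9 + 17c
So -9 + 17c = -94, giving c = -5.

-5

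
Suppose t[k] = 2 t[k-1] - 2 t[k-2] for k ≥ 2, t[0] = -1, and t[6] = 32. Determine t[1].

-5

Let t[1] = y.
t[2] = 2 + 2y
t[3] = 4 + 2y
t[4] = 4
t[5] = -4y
t[6] = -8 - 8y
So -8 - 8y = 32, giving y = -5.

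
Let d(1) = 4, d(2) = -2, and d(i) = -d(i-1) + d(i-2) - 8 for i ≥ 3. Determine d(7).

d(3) = -(-2) + 4 - 8 = -2
d(4) = -(-2) + (-2) - 8 = -8
d(5) = -(-8) + (-2) - 8 = -2
d(6) = -(-2) + (-8) - 8 = -14
d(7) = -(-14) + (-2) - 8 = 4

4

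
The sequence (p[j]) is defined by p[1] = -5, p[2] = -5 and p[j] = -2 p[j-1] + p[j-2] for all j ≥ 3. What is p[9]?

p[3] = -2*(-5) + (-5) = 5
p[4] = -2*5 + (-5) = -15
p[5] = -2*(-15) + 5 = 35
p[6] = -2*35 + (-15) = -85
p[7] = -2*(-85) + 35 = 205
p[8] = -2*205 + (-85) = -495
p[9] = -2*(-495) + 205 = 1195

1195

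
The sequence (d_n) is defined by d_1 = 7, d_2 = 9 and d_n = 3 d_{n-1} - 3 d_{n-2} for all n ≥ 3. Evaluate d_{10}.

243

d_3 = 3(9) - 3(7) = 6
d_4 = 3(6) - 3(9) = -9
d_5 = 3(-9) - 3(6) = -45
d_6 = 3(-45) - 3(-9) = -108
d_7 = 3(-108) - 3(-45) = -189
d_8 = 3(-189) - 3(-108) = -243
d_9 = 3(-243) - 3(-189) = -162
d_{10} = 3(-162) - 3(-243) = 243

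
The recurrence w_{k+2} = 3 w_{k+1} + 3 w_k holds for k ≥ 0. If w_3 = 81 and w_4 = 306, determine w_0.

Rearranging, w_{k-2} = (w_k - 3 w_{k-1}) / 3.
w_2 = (306 - 3·81) / 3 = 63/3 = 21
w_1 = (81 - 3·21) / 3 = 18/3 = 6
w_0 = (21 - 3·6) / 3 = 3/3 = 1

1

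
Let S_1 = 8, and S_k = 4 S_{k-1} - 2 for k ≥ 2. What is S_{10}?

1922390

S_2 = 4·8 - 2 = 30
S_3 = 4·30 - 2 = 118
S_4 = 4·118 - 2 = 470
S_5 = 4·470 - 2 = 1878
S_6 = 4·1878 - 2 = 7510
S_7 = 4·7510 - 2 = 30038
S_8 = 4·30038 - 2 = 120150
S_9 = 4·120150 - 2 = 480598
S_{10} = 4·480598 - 2 = 1922390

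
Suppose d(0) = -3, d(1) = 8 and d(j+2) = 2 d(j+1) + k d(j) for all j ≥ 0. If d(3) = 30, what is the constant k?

d(2) = 16 - 3k
d(3) = 32 + 2k
So 32 + 2k = 30, giving k = -1.

-1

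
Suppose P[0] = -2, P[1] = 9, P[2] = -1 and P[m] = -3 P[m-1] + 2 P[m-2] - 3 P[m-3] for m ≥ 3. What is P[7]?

5490

P[3] = -3·(-1) + 2·9 - 3·(-2) = 27
P[4] = -3·27 + 2·(-1) - 3·9 = -110
P[5] = -3·(-110) + 2·27 - 3·(-1) = 387
P[6] = -3·387 + 2·(-110) - 3·27 = -1462
P[7] = -3·(-1462) + 2·387 - 3·(-110) = 5490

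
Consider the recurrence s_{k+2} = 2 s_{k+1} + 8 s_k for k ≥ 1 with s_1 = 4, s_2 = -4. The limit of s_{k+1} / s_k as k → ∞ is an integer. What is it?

4

The characteristic equation is r^2 - 2r - 8 = 0, which factors as (r - 4)(r + 2) = 0.
So the roots are 4 and -2. Since |4| > |-2| and the coefficient of 4^k is non-zero, the ratio tends to 4.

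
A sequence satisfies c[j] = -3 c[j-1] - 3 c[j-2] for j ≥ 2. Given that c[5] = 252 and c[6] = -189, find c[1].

Rearranging, c[j-2] = (c[j] + 3 c[j-1]) / -3.
c[4] = (-189 + 3·252) / -3 = 567/-3 = -189
c[3] = (252 + 3·(-189)) / -3 = -315/-3 = 105
c[2] = (-189 + 3·105) / -3 = 126/-3 = -42
c[1] = (105 + 3·(-42)) / -3 = -21/-3 = 7

7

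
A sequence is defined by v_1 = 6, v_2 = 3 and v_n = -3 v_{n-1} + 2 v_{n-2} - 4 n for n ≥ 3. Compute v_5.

v_3 = -3·3 + 2·6 - 12 = -9
v_4 = -3·(-9) + 2·3 - 16 = 17
v_5 = -3·17 + 2·(-9) - 20 = -89

-89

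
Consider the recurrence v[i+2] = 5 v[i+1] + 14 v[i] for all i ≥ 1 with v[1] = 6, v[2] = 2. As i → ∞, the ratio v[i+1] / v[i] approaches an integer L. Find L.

7

The characteristic equation is r^2 - 5r - 14 = 0, which factors as (r - 7)(r + 2) = 0.
So the roots are 7 and -2. Since |7| > |-2| and the coefficient of 7^i is non-zero, the ratio tends to 7.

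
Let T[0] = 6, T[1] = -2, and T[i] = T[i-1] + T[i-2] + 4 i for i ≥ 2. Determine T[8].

T[2] = (-2) + 6 + 8 = 12
T[3] = 12 + (-2) + 12 = 22
T[4] = 22 + 12 + 16 = 50
T[5] = 50 + 22 + 20 = 92
T[6] = 92 + 50 + 24 = 166
T[7] = 166 + 92 + 28 = 286
T[8] = 286 + 166 + 32 = 484

484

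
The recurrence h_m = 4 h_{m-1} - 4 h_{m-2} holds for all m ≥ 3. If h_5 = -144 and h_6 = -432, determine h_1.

Rearranging, h_{m-2} = (h_m - 4 h_{m-1}) / -4.
h_4 = (-432 - 4·(-144)) / -4 = 144/-4 = -36
h_3 = (-144 - 4·(-36)) / -4 = 0/-4 = 0
h_2 = (-36 - 4·0) / -4 = -36/-4 = 9
h_1 = (0 - 4·9) / -4 = -36/-4 = 9

9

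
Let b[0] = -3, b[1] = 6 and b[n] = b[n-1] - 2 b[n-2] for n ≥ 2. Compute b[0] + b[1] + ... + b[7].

b[2] = 6 - 2(-3) = 12
b[3] = 12 - 2(6) = 0
b[4] = 0 - 2(12) = -24
b[5] = (-24) - 2(0) = -24
b[6] = (-24) - 2(-24) = 24
b[7] = 24 - 2(-24) = 72
Sum = (-3) + 6 + 12 + 0 + (-24) + (-24) + 24 + 72 = 63

63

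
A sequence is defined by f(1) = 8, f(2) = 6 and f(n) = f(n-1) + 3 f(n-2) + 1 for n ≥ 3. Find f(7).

728

f(3) = 6 + 3*8 + 1 = 31
f(4) = 31 + 3*6 + 1 = 50
f(5) = 50 + 3*31 + 1 = 144
f(6) = 144 + 3*50 + 1 = 295
f(7) = 295 + 3*144 + 1 = 728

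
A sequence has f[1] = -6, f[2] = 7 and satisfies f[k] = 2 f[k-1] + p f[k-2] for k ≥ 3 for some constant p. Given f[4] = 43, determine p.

f[3] = 14 - 6p
f[4] = 28 - 5p
So 28 - 5p = 43, giving p = -3.

-3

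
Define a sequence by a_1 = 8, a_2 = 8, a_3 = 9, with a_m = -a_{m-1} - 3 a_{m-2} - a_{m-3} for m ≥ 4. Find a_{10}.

a_4 = -9 - 3*8 - 8 = -41
a_5 = -(-41) - 3*9 - 8 = 6
a_6 = -6 - 3*(-41) - 9 = 108
a_7 = -108 - 3*6 - (-41) = -85
a_8 = -(-85) - 3*108 - 6 = -245
a_9 = -(-245) - 3*(-85) - 108 = 392
a_{10} = -392 - 3*(-245) - (-85) = 428

428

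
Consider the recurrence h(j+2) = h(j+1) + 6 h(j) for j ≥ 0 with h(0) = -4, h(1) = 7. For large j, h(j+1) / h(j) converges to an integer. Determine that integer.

3

The characteristic equation is r^2 - r - 6 = 0, which factors as (r - 3)(r + 2) = 0.
So the roots are 3 and -2. Since |3| > |-2| and the coefficient of 3^j is non-zero, the ratio tends to 3.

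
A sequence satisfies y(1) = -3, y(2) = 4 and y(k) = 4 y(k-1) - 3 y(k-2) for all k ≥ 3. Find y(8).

7648

y(3) = 4*4 - 3*(-3) = 25
y(4) = 4*25 - 3*4 = 88
y(5) = 4*88 - 3*25 = 277
y(6) = 4*277 - 3*88 = 844
y(7) = 4*844 - 3*277 = 2545
y(8) = 4*2545 - 3*844 = 7648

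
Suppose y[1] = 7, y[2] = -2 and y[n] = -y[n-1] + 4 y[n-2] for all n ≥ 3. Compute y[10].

y[3] = -(-2) + 4·7 = 30
y[4] = -30 + 4·(-2) = -38
y[5] = -(-38) + 4·30 = 158
y[6] = -158 + 4·(-38) = -310
y[7] = -(-310) + 4·158 = 942
y[8] = -942 + 4·(-310) = -2182
y[9] = -(-2182) + 4·942 = 5950
y[10] = -5950 + 4·(-2182) = -14678

-14678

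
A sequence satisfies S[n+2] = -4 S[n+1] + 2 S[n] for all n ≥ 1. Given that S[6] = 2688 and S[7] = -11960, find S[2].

Rearranging, S[n-2] = (S[n] + 4 S[n-1]) / 2.
S[5] = (-11960 + 4·2688) / 2 = -1208/2 = -604
S[4] = (2688 + 4·(-604)) / 2 = 272/2 = 136
S[3] = (-604 + 4·136) / 2 = -60/2 = -30
S[2] = (136 + 4·(-30)) / 2 = 16/2 = 8

8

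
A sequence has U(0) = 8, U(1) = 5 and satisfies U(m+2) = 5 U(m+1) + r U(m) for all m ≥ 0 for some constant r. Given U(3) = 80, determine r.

-1

U(2) = 25 + 8r
U(3) = 125 + 45r
So 125 + 45r = 80, giving r = -1.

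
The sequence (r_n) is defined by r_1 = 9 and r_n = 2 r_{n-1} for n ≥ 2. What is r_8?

r_2 = 2(9) = 18
r_3 = 2(18) = 36
r_4 = 2(36) = 72
r_5 = 2(72) = 144
r_6 = 2(144) = 288
r_7 = 2(288) = 576
r_8 = 2(576) = 1152

1152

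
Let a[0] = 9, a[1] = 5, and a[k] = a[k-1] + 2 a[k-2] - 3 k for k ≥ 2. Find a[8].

a[2] = 5 + 2*9 - 6 = 17
a[3] = 17 + 2*5 - 9 = 18
a[4] = 18 + 2*17 - 12 = 40
a[5] = 40 + 2*18 - 15 = 61
a[6] = 61 + 2*40 - 18 = 123
a[7] = 123 + 2*61 - 21 = 224
a[8] = 224 + 2*123 - 24 = 446

446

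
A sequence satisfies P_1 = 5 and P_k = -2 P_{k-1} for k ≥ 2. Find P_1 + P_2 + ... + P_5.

P_2 = -2·5 = -10
P_3 = -2·(-10) = 20
P_4 = -2·20 = -40
P_5 = -2·(-40) = 80
Sum = 5 + (-10) + 20 + (-40) + 80 = 55

55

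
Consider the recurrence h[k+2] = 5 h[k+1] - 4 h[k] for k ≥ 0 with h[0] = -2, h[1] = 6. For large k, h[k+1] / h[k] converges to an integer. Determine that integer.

4

The characteristic equation is r^2 - 5r + 4 = 0, which factors as (r - 4)(r - 1) = 0.
So the roots are 4 and 1. Since |4| > |1| and the coefficient of 4^k is non-zero, the ratio tends to 4.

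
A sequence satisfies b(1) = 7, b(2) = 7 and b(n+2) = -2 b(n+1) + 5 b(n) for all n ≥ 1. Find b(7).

1141

b(3) = -2(7) + 5(7) = 21
b(4) = -2(21) + 5(7) = -7
b(5) = -2(-7) + 5(21) = 119
b(6) = -2(119) + 5(-7) = -273
b(7) = -2(-273) + 5(119) = 1141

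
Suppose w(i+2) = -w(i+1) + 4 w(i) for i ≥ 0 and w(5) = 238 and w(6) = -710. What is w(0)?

-5

Rearranging, w(i-2) = (w(i) + w(i-1)) / 4.
w(4) = (-710 + 238) / 4 = -472/4 = -118
w(3) = (238 + (-118)) / 4 = 120/4 = 30
w(2) = (-118 + 30) / 4 = -88/4 = -22
w(1) = (30 + (-22)) / 4 = 8/4 = 2
w(0) = (-22 + 2) / 4 = -20/4 = -5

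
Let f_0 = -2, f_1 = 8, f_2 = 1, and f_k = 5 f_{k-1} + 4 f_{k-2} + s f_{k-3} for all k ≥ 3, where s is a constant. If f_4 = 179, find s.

f_3 = 37 - 2s
f_4 = 189 - 2s
So 189 - 2s = 179, giving s = 5.

5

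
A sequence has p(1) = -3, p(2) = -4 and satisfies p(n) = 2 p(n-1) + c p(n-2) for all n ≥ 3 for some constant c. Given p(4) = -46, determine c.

3

p(3) = -8 - 3c
p(4) = -16 - 10c
So -16 - 10c = -46, giving c = 3.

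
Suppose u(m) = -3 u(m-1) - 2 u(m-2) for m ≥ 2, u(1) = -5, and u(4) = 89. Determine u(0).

-1

Let u(0) = w.
u(2) = 15 - 2w
u(3) = -35 + 6w
u(4) = 75 - 14w
So 75 - 14w = 89, giving w = -1.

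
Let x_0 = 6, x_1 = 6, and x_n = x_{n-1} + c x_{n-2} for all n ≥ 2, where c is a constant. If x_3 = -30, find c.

x_2 = 6 + 6c
x_3 = 6 + 12c
So 6 + 12c = -30, giving c = -3.

-3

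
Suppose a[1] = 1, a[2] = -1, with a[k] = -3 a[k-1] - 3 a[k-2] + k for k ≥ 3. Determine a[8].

a[3] = -3*(-1) - 3*1 + 3 = 3
a[4] = -3*3 - 3*(-1) + 4 = -2
a[5] = -3*(-2) - 3*3 + 5 = 2
a[6] = -3*2 - 3*(-2) + 6 = 6
a[7] = -3*6 - 3*2 + 7 = -17
a[8] = -3*(-17) - 3*6 + 8 = 41

41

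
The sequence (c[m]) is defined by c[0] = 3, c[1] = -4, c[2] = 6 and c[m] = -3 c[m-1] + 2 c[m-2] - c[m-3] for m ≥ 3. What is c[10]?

234393

c[3] = -3·6 + 2·(-4) - 3 = -29
c[4] = -3·(-29) + 2·6 - (-4) = 103
c[5] = -3·103 + 2·(-29) - 6 = -373
c[6] = -3·(-373) + 2·103 - (-29) = 1354
c[7] = -3·1354 + 2·(-373) - 103 = -4911
c[8] = -3·(-4911) + 2·1354 - (-373) = 17814
c[9] = -3·17814 + 2·(-4911) - 1354 = -64618
c[10] = -3·(-64618) + 2·17814 - (-4911) = 234393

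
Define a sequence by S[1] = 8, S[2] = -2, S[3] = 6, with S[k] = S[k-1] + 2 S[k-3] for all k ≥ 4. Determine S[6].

30

S[4] = 6 + 2*8 = 22
S[5] = 22 + 2*(-2) = 18
S[6] = 18 + 2*6 = 30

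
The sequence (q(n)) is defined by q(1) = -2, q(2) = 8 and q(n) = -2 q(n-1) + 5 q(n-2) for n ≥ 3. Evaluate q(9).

-44594

q(3) = -2(8) + 5(-2) = -26
q(4) = -2(-26) + 5(8) = 92
q(5) = -2(92) + 5(-26) = -314
q(6) = -2(-314) + 5(92) = 1088
q(7) = -2(1088) + 5(-314) = -3746
q(8) = -2(-3746) + 5(1088) = 12932
q(9) = -2(12932) + 5(-3746) = -44594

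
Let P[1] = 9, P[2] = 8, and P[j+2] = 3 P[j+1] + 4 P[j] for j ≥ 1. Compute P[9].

P[3] = 3·8 + 4·9 = 60
P[4] = 3·60 + 4·8 = 212
P[5] = 3·212 + 4·60 = 876
P[6] = 3·876 + 4·212 = 3476
P[7] = 3·3476 + 4·876 = 13932
P[8] = 3·13932 + 4·3476 = 55700
P[9] = 3·55700 + 4·13932 = 222828

222828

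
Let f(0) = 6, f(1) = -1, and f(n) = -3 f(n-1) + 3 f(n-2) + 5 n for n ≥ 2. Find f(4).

356

f(2) = -3*(-1) + 3*6 + 10 = 31
f(3) = -3*31 + 3*(-1) + 15 = -81
f(4) = -3*(-81) + 3*31 + 20 = 356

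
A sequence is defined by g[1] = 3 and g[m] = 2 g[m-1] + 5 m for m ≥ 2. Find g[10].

g[2] = 2*3 + 10 = 16
g[3] = 2*16 + 15 = 47
g[4] = 2*47 + 20 = 114
g[5] = 2*114 + 25 = 253
g[6] = 2*253 + 30 = 536
g[7] = 2*536 + 35 = 1107
g[8] = 2*1107 + 40 = 2254
g[9] = 2*2254 + 45 = 4553
g[10] = 2*4553 + 50 = 9156

9156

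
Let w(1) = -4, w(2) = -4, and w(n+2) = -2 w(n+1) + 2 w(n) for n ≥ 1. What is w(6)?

-48

w(3) = -2·(-4) + 2·(-4) = 0
w(4) = -2·0 + 2·(-4) = -8
w(5) = -2·(-8) + 2·0 = 16
w(6) = -2·16 + 2·(-8) = -48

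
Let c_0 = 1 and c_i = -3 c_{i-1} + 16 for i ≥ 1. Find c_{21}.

The fixed point is 16/(1 + 3) = 4, so c_i - 4 = -3(c_{i-1} - 4).
Hence c_i = -3·(-3)^i + 4.
c_{21} = -3·(-3)^{21} + 4 = -3·-10460353203 + 4 = 31381059613.

31381059613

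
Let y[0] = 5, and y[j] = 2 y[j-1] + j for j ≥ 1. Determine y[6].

440

y[1] = 2(5) + 1 = 11
y[2] = 2(11) + 2 = 24
y[3] = 2(24) + 3 = 51
y[4] = 2(51) + 4 = 106
y[5] = 2(106) + 5 = 217
y[6] = 2(217) + 6 = 440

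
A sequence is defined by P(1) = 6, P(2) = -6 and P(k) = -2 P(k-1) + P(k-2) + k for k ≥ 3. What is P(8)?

-1564

P(3) = -2·(-6) + 6 + 3 = 21
P(4) = -2·21 + (-6) + 4 = -44
P(5) = -2·(-44) + 21 + 5 = 114
P(6) = -2·114 + (-44) + 6 = -266
P(7) = -2·(-266) + 114 + 7 = 653
P(8) = -2·653 + (-266) + 8 = -1564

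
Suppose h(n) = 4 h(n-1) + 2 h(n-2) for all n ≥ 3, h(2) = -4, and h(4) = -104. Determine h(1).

Let h(1) = w.
h(3) = -16 + 2w
h(4) = -72 + 8w
So -72 + 8w = -104, giving w = -4.

-4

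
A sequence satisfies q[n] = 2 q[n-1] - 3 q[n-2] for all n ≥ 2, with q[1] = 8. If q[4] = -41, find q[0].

Let q[0] = w.
q[2] = 16 - 3w
q[3] = 8 - 6w
q[4] = -32 - 3w
So -32 - 3w = -41, giving w = 3.

3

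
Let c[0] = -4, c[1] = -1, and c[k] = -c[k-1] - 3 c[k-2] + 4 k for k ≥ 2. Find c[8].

c[2] = -(-1) - 3*(-4) + 8 = 21
c[3] = -21 - 3*(-1) + 12 = -6
c[4] = -(-6) - 3*21 + 16 = -41
c[5] = -(-41) - 3*(-6) + 20 = 79
c[6] = -79 - 3*(-41) + 24 = 68
c[7] = -68 - 3*79 + 28 = -277
c[8] = -(-277) - 3*68 + 32 = 105

105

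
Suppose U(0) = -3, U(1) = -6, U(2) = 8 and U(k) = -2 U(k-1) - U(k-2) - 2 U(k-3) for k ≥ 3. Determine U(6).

U(3) = -2·8 - (-6) - 2·(-3) = -4
U(4) = -2·(-4) - 8 - 2·(-6) = 12
U(5) = -2·12 - (-4) - 2·8 = -36
U(6) = -2·(-36) - 12 - 2·(-4) = 68

68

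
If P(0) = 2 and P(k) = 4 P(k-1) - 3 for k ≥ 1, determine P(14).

268435457

The fixed point is -3/(1 - 4) = 1, so P(k) - 1 = 4(P(k-1) - 1).
Hence P(k) = 1·4^k + 1.
P(14) = 1·4^{14} + 1 = 1·268435456 + 1 = 268435457.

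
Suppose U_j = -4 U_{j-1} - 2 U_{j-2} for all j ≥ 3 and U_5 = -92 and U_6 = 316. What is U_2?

Rearranging, U_{j-2} = (U_j + 4 U_{j-1}) / -2.
U_4 = (316 + 4*(-92)) / -2 = -52/-2 = 26
U_3 = (-92 + 4*26) / -2 = 12/-2 = -6
U_2 = (26 + 4*(-6)) / -2 = 2/-2 = -1

-1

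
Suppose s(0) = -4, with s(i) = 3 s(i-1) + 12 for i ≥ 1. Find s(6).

1452

s(1) = 3(-4) + 12 = 0
s(2) = 3(0) + 12 = 12
s(3) = 3(12) + 12 = 48
s(4) = 3(48) + 12 = 156
s(5) = 3(156) + 12 = 480
s(6) = 3(480) + 12 = 1452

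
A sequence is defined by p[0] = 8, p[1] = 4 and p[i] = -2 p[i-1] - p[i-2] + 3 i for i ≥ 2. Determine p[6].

-46

p[2] = -2·4 - 8 + 6 = -10
p[3] = -2·(-10) - 4 + 9 = 25
p[4] = -2·25 - (-10) + 12 = -28
p[5] = -2·(-28) - 25 + 15 = 46
p[6] = -2·46 - (-28) + 18 = -46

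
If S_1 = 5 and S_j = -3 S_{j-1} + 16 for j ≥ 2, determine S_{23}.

31381059613

The fixed point is 16/(1 + 3) = 4, so S_j - 4 = -3(S_{j-1} - 4).
Hence S_j = 1·(-3)^{j-1} + 4.
S_{23} = 1·(-3)^{22} + 4 = 1·31381059609 + 4 = 31381059613.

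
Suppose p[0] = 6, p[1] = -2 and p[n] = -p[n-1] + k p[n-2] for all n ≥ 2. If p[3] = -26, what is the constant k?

3

p[2] = 2 + 6k
p[3] = -2 - 8k
So -2 - 8k = -26, giving k = 3.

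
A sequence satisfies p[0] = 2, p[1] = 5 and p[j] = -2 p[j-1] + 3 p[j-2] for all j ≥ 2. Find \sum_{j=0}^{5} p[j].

p[2] = -2·5 + 3·2 = -4
p[3] = -2·(-4) + 3·5 = 23
p[4] = -2·23 + 3·(-4) = -58
p[5] = -2·(-58) + 3·23 = 185
Sum = 2 + 5 + (-4) + 23 + (-58) + 185 = 153

153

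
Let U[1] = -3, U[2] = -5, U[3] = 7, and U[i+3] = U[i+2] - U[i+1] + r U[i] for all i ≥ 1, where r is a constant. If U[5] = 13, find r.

-1

U[4] = 12 - 3r
U[5] = 5 - 8r
So 5 - 8r = 13, giving r = -1.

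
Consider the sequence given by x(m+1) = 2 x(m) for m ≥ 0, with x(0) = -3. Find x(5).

x(1) = 2·(-3) = -6
x(2) = 2·(-6) = -12
x(3) = 2·(-12) = -24
x(4) = 2·(-24) = -48
x(5) = 2·(-48) = -96

-96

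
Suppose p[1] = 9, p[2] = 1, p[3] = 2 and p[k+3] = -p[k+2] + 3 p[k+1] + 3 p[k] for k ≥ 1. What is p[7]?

p[4] = -2 + 3·1 + 3·9 = 28
p[5] = -28 + 3·2 + 3·1 = -19
p[6] = -(-19) + 3·28 + 3·2 = 109
p[7] = -109 + 3·(-19) + 3·28 = -82

-82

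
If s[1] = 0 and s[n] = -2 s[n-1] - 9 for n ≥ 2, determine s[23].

12582909

The fixed point is -9/(1 + 2) = -3, so s[n] + 3 = -2(s[n-1] + 3).
Hence s[n] = 3·(-2)^{n-1} - 3.
s[23] = 3·(-2)^{22} - 3 = 3·4194304 - 3 = 12582909.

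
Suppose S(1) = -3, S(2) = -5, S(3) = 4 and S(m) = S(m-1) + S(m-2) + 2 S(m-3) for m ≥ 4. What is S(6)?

-12

S(4) = 4 + (-5) + 2(-3) = -7
S(5) = (-7) + 4 + 2(-5) = -13
S(6) = (-13) + (-7) + 2(4) = -12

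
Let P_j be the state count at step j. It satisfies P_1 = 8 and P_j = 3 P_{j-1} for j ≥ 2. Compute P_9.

52488

P_2 = 3*8 = 24
P_3 = 3*24 = 72
P_4 = 3*72 = 216
P_5 = 3*216 = 648
P_6 = 3*648 = 1944
P_7 = 3*1944 = 5832
P_8 = 3*5832 = 17496
P_9 = 3*17496 = 52488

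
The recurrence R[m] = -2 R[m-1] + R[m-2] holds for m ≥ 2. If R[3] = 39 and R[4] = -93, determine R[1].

9

Rearranging, R[m-2] = R[m] + 2 R[m-1].
R[2] = -93 + 2·39 = -15
R[1] = 39 + 2·(-15) = 9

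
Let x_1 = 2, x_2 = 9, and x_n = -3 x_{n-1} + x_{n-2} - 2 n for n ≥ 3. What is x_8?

x_3 = -3(9) + 2 - 6 = -31
x_4 = -3(-31) + 9 - 8 = 94
x_5 = -3(94) + (-31) - 10 = -323
x_6 = -3(-323) + 94 - 12 = 1051
x_7 = -3(1051) + (-323) - 14 = -3490
x_8 = -3(-3490) + 1051 - 16 = 11505

11505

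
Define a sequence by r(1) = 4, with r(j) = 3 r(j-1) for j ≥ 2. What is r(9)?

r(2) = 3*4 = 12
r(3) = 3*12 = 36
r(4) = 3*36 = 108
r(5) = 3*108 = 324
r(6) = 3*324 = 972
r(7) = 3*972 = 2916
r(8) = 3*2916 = 8748
r(9) = 3*8748 = 26244

26244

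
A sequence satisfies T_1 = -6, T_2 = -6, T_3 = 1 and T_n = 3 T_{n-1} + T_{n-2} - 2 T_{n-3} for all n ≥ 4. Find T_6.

127

T_4 = 3·1 + (-6) - 2·(-6) = 9
T_5 = 3·9 + 1 - 2·(-6) = 40
T_6 = 3·40 + 9 - 2·1 = 127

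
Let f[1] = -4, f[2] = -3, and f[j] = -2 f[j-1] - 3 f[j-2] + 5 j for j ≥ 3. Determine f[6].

141

f[3] = -2*(-3) - 3*(-4) + 15 = 33
f[4] = -2*33 - 3*(-3) + 20 = -37
f[5] = -2*(-37) - 3*33 + 25 = 0
f[6] = -2*0 - 3*(-37) + 30 = 141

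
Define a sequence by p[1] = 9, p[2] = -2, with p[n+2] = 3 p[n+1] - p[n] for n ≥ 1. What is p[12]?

-96307

p[3] = 3(-2) - 9 = -15
p[4] = 3(-15) - (-2) = -43
p[5] = 3(-43) - (-15) = -114
p[6] = 3(-114) - (-43) = -299
p[7] = 3(-299) - (-114) = -783
p[8] = 3(-783) - (-299) = -2050
p[9] = 3(-2050) - (-783) = -5367
p[10] = 3(-5367) - (-2050) = -14051
p[11] = 3(-14051) - (-5367) = -36786
p[12] = 3(-36786) - (-14051) = -96307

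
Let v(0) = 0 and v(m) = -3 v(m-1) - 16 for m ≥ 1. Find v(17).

-516560656

The fixed point is -16/(1 + 3) = -4, so v(m) + 4 = -3(v(m-1) + 4).
Hence v(m) = 4·(-3)^m - 4.
v(17) = 4·(-3)^{17} - 4 = 4·-129140163 - 4 = -516560656.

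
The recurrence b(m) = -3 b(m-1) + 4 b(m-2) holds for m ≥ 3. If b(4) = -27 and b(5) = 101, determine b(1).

-1

Rearranging, b(m-2) = (b(m) + 3 b(m-1)) / 4.
b(3) = (101 + 3(-27)) / 4 = 20/4 = 5
b(2) = (-27 + 3(5)) / 4 = -12/4 = -3
b(1) = (5 + 3(-3)) / 4 = -4/4 = -1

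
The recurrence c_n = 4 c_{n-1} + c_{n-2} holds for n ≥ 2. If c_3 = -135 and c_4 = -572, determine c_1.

Rearranging, c_{n-2} = c_n - 4 c_{n-1}.
c_2 = -572 - 4*(-135) = -32
c_1 = -135 - 4*(-32) = -7

-7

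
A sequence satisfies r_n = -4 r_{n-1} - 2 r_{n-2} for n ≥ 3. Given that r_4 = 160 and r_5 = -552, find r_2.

8

Rearranging, r_{n-2} = (r_n + 4 r_{n-1}) / -2.
r_3 = (-552 + 4*160) / -2 = 88/-2 = -44
r_2 = (160 + 4*(-44)) / -2 = -16/-2 = 8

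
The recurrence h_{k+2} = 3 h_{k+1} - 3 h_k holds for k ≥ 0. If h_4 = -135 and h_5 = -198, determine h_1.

-1

Rearranging, h_{k-2} = (h_k - 3 h_{k-1}) / -3.
h_3 = (-198 - 3*(-135)) / -3 = 207/-3 = -69
h_2 = (-135 - 3*(-69)) / -3 = 72/-3 = -24
h_1 = (-69 - 3*(-24)) / -3 = 3/-3 = -1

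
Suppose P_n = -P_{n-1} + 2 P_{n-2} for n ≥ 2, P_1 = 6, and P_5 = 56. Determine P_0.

1

Let P_0 = w.
P_2 = -6 + 2w
P_3 = 18 - 2w
P_4 = -30 + 6w
P_5 = 66 - 10w
So 66 - 10w = 56, giving w = 1.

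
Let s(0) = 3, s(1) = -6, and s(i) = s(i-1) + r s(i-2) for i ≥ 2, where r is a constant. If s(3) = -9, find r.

1

s(2) = -6 + 3r
s(3) = -6 - 3r
So -6 - 3r = -9, giving r = 1.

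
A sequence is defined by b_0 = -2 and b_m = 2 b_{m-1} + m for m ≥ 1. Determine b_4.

-6

b_1 = 2*(-2) + 1 = -3
b_2 = 2*(-3) + 2 = -4
b_3 = 2*(-4) + 3 = -5
b_4 = 2*(-5) + 4 = -6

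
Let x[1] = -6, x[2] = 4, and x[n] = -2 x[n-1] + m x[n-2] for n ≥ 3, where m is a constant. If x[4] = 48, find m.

2

x[3] = -8 - 6m
x[4] = 16 + 16m
So 16 + 16m = 48, giving m = 2.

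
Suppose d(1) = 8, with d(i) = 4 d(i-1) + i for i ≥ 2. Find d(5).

d(2) = 4(8) + 2 = 34
d(3) = 4(34) + 3 = 139
d(4) = 4(139) + 4 = 560
d(5) = 4(560) + 5 = 2245

2245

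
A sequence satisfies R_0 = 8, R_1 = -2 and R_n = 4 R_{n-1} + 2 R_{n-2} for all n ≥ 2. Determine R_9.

222688

R_2 = 4(-2) + 2(8) = 8
R_3 = 4(8) + 2(-2) = 28
R_4 = 4(28) + 2(8) = 128
R_5 = 4(128) + 2(28) = 568
R_6 = 4(568) + 2(128) = 2528
R_7 = 4(2528) + 2(568) = 11248
R_8 = 4(11248) + 2(2528) = 50048
R_9 = 4(50048) + 2(11248) = 222688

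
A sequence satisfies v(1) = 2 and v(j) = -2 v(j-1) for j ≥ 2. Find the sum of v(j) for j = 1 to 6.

-42

v(2) = -2·2 = -4
v(3) = -2·(-4) = 8
v(4) = -2·8 = -16
v(5) = -2·(-16) = 32
v(6) = -2·32 = -64
Sum = 2 + (-4) + 8 + (-16) + 32 + (-64) = -42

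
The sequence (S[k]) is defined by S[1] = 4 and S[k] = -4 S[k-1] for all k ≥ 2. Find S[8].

S[2] = -4*4 = -16
S[3] = -4*(-16) = 64
S[4] = -4*64 = -256
S[5] = -4*(-256) = 1024
S[6] = -4*1024 = -4096
S[7] = -4*(-4096) = 16384
S[8] = -4*16384 = -65536

-65536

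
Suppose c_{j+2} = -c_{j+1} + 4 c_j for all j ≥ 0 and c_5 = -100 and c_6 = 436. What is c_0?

Rearranging, c_{j-2} = (c_j + c_{j-1}) / 4.
c_4 = (436 + (-100)) / 4 = 336/4 = 84
c_3 = (-100 + 84) / 4 = -16/4 = -4
c_2 = (84 + (-4)) / 4 = 80/4 = 20
c_1 = (-4 + 20) / 4 = 16/4 = 4
c_0 = (20 + 4) / 4 = 24/4 = 6

6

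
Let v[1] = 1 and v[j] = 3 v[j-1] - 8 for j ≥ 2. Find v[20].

The fixed point is -8/(1 - 3) = 4, so v[j] - 4 = 3(v[j-1] - 4).
Hence v[j] = -3·3^{j-1} + 4.
v[20] = -3·3^{19} + 4 = -3·1162261467 + 4 = -3486784397.

-3486784397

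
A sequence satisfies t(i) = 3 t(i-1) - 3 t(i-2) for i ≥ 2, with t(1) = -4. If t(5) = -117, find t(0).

3

Let t(0) = w.
t(2) = -12 - 3w
t(3) = -24 - 9w
t(4) = -36 - 18w
t(5) = -36 - 27w
So -36 - 27w = -117, giving w = 3.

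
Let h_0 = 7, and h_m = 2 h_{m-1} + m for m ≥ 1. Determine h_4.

h_1 = 2*7 + 1 = 15
h_2 = 2*15 + 2 = 32
h_3 = 2*32 + 3 = 67
h_4 = 2*67 + 4 = 138

138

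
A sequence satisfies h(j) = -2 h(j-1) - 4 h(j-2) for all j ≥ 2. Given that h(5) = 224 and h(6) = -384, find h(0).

Rearranging, h(j-2) = (h(j) + 2 h(j-1)) / -4.
h(4) = (-384 + 2·224) / -4 = 64/-4 = -16
h(3) = (224 + 2·(-16)) / -4 = 192/-4 = -48
h(2) = (-16 + 2·(-48)) / -4 = -112/-4 = 28
h(1) = (-48 + 2·28) / -4 = 8/-4 = -2
h(0) = (28 + 2·(-2)) / -4 = 24/-4 = -6

-6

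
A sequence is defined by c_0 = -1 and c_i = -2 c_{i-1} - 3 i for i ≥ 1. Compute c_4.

c_1 = -2(-1) - 3 = -1
c_2 = -2(-1) - 6 = -4
c_3 = -2(-4) - 9 = -1
c_4 = -2(-1) - 12 = -10

-10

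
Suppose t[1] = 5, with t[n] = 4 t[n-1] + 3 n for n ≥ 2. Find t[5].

t[2] = 4·5 + 6 = 26
t[3] = 4·26 + 9 = 113
t[4] = 4·113 + 12 = 464
t[5] = 4·464 + 15 = 1871

1871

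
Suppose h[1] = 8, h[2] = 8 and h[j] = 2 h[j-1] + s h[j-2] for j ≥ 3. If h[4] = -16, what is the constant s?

h[3] = 16 + 8s
h[4] = 32 + 24s
So 32 + 24s = -16, giving s = -2.

-2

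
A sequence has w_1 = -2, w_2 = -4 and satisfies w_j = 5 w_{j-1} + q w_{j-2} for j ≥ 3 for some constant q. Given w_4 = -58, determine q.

-3

w_3 = -20 - 2q
w_4 = -100 - 14q
So -100 - 14q = -58, giving q = -3.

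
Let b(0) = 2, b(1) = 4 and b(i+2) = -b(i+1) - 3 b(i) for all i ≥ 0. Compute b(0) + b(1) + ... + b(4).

26

b(2) = -4 - 3(2) = -10
b(3) = -(-10) - 3(4) = -2
b(4) = -(-2) - 3(-10) = 32
Sum = 2 + 4 + (-10) + (-2) + 32 = 26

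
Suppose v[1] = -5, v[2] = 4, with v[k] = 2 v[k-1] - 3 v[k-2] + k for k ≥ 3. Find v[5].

15

v[3] = 2(4) - 3(-5) + 3 = 26
v[4] = 2(26) - 3(4) + 4 = 44
v[5] = 2(44) - 3(26) + 5 = 15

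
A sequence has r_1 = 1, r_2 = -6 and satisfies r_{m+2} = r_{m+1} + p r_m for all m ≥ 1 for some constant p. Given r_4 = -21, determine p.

3

r_3 = -6 + p
r_4 = -6 - 5p
So -6 - 5p = -21, giving p = 3.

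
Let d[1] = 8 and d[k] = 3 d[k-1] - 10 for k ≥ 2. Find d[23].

94143178832

The fixed point is -10/(1 - 3) = 5, so d[k] - 5 = 3(d[k-1] - 5).
Hence d[k] = 3·3^{k-1} + 5.
d[23] = 3·3^{22} + 5 = 3·31381059609 + 5 = 94143178832.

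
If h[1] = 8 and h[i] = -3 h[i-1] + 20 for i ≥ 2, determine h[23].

The fixed point is 20/(1 + 3) = 5, so h[i] - 5 = -3(h[i-1] - 5).
Hence h[i] = 3·(-3)^{i-1} + 5.
h[23] = 3·(-3)^{22} + 5 = 3·31381059609 + 5 = 94143178832.

94143178832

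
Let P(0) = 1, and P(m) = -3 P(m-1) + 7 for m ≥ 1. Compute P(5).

184

P(1) = -3(1) + 7 = 4
P(2) = -3(4) + 7 = -5
P(3) = -3(-5) + 7 = 22
P(4) = -3(22) + 7 = -59
P(5) = -3(-59) + 7 = 184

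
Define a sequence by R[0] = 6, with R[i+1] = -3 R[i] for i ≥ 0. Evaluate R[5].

-1458

R[1] = -3·6 = -18
R[2] = -3·(-18) = 54
R[3] = -3·54 = -162
R[4] = -3·(-162) = 486
R[5] = -3·486 = -1458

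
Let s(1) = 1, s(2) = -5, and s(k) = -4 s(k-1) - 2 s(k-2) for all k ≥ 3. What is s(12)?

-1146848

s(3) = -4*(-5) - 2*1 = 18
s(4) = -4*18 - 2*(-5) = -62
s(5) = -4*(-62) - 2*18 = 212
s(6) = -4*212 - 2*(-62) = -724
s(7) = -4*(-724) - 2*212 = 2472
s(8) = -4*2472 - 2*(-724) = -8440
s(9) = -4*(-8440) - 2*2472 = 28816
s(10) = -4*28816 - 2*(-8440) = -98384
s(11) = -4*(-98384) - 2*28816 = 335904
s(12) = -4*335904 - 2*(-98384) = -1146848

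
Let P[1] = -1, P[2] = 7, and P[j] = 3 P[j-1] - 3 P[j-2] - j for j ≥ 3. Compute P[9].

P[3] = 3(7) - 3(-1) - 3 = 21
P[4] = 3(21) - 3(7) - 4 = 38
P[5] = 3(38) - 3(21) - 5 = 46
P[6] = 3(46) - 3(38) - 6 = 18
P[7] = 3(18) - 3(46) - 7 = -91
P[8] = 3(-91) - 3(18) - 8 = -335
P[9] = 3(-335) - 3(-91) - 9 = -741

-741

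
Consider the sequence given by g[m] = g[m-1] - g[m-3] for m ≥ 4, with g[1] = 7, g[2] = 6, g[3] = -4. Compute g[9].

28

g[4] = (-4) - 7 = -11
g[5] = (-11) - 6 = -17
g[6] = (-17) - (-4) = -13
g[7] = (-13) - (-11) = -2
g[8] = (-2) - (-17) = 15
g[9] = 15 - (-13) = 28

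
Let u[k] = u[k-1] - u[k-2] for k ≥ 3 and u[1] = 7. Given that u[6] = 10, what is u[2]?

Let u[2] = x.
u[3] = -7 + x
u[4] = -7
u[5] = -x
u[6] = 7 - x
So 7 - x = 10, giving x = -3.

-3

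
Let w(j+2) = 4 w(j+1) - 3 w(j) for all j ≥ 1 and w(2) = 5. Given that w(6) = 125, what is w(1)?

4

Let w(1) = z.
w(3) = 20 - 3z
w(4) = 65 - 12z
w(5) = 200 - 39z
w(6) = 605 - 120z
So 605 - 120z = 125, giving z = 4.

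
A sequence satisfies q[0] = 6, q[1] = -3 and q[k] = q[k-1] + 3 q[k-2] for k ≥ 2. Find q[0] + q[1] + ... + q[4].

75

q[2] = (-3) + 3·6 = 15
q[3] = 15 + 3·(-3) = 6
q[4] = 6 + 3·15 = 51
Sum = 6 + (-3) + 15 + 6 + 51 = 75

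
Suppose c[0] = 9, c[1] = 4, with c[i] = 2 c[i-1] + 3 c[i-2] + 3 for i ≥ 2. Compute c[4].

c[2] = 2(4) + 3(9) + 3 = 38
c[3] = 2(38) + 3(4) + 3 = 91
c[4] = 2(91) + 3(38) + 3 = 299

299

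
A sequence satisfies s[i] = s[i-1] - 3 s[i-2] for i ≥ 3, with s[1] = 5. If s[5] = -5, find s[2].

7

Let s[2] = w.
s[3] = -15 + w
s[4] = -15 - 2w
s[5] = 30 - 5w
So 30 - 5w = -5, giving w = 7.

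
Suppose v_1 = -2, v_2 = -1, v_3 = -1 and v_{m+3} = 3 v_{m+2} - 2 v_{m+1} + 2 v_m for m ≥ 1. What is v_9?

-579

v_4 = 3(-1) - 2(-1) + 2(-2) = -5
v_5 = 3(-5) - 2(-1) + 2(-1) = -15
v_6 = 3(-15) - 2(-5) + 2(-1) = -37
v_7 = 3(-37) - 2(-15) + 2(-5) = -91
v_8 = 3(-91) - 2(-37) + 2(-15) = -229
v_9 = 3(-229) - 2(-91) + 2(-37) = -579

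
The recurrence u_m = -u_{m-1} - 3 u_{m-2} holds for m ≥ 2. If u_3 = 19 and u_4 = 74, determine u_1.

4

Rearranging, u_{m-2} = (u_m + u_{m-1}) / -3.
u_2 = (74 + 19) / -3 = 93/-3 = -31
u_1 = (19 + (-31)) / -3 = -12/-3 = 4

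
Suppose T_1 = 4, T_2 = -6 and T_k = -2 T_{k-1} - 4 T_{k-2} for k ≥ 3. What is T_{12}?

T_3 = -2·(-6) - 4·4 = -4
T_4 = -2·(-4) - 4·(-6) = 32
T_5 = -2·32 - 4·(-4) = -48
T_6 = -2·(-48) - 4·32 = -32
T_7 = -2·(-32) - 4·(-48) = 256
T_8 = -2·256 - 4·(-32) = -384
T_9 = -2·(-384) - 4·256 = -256
T_{10} = -2·(-256) - 4·(-384) = 2048
T_{11} = -2·2048 - 4·(-256) = -3072
T_{12} = -2·(-3072) - 4·2048 = -2048

-2048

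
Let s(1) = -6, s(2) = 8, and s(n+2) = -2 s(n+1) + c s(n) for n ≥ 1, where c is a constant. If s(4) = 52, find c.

1

s(3) = -16 - 6c
s(4) = 32 + 20c
So 32 + 20c = 52, giving c = 1.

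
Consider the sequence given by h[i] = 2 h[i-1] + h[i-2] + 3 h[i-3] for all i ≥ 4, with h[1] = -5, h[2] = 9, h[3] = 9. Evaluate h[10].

h[4] = 2*9 + 9 + 3*(-5) = 12
h[5] = 2*12 + 9 + 3*9 = 60
h[6] = 2*60 + 12 + 3*9 = 159
h[7] = 2*159 + 60 + 3*12 = 414
h[8] = 2*414 + 159 + 3*60 = 1167
h[9] = 2*1167 + 414 + 3*159 = 3225
h[10] = 2*3225 + 1167 + 3*414 = 8859

8859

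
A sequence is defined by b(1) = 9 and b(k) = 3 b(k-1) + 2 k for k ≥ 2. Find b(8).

b(2) = 3(9) + 4 = 31
b(3) = 3(31) + 6 = 99
b(4) = 3(99) + 8 = 305
b(5) = 3(305) + 10 = 925
b(6) = 3(925) + 12 = 2787
b(7) = 3(2787) + 14 = 8375
b(8) = 3(8375) + 16 = 25141

25141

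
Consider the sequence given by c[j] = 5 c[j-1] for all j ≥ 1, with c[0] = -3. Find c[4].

-1875

c[1] = 5(-3) = -15
c[2] = 5(-15) = -75
c[3] = 5(-75) = -375
c[4] = 5(-375) = -1875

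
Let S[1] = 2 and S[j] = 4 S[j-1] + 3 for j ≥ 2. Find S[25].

844424930131967

The fixed point is 3/(1 - 4) = -1, so S[j] + 1 = 4(S[j-1] + 1).
Hence S[j] = 3·4^{j-1} - 1.
S[25] = 3·4^{24} - 1 = 3·281474976710656 - 1 = 844424930131967.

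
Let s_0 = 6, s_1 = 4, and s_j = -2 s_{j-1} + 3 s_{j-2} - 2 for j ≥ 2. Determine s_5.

-88

s_2 = -2(4) + 3(6) - 2 = 8
s_3 = -2(8) + 3(4) - 2 = -6
s_4 = -2(-6) + 3(8) - 2 = 34
s_5 = -2(34) + 3(-6) - 2 = -88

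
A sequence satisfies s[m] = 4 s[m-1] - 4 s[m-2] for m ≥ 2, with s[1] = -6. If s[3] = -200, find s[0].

8

Let s[0] = x.
s[2] = -24 - 4x
s[3] = -72 - 16x
So -72 - 16x = -200, giving x = 8.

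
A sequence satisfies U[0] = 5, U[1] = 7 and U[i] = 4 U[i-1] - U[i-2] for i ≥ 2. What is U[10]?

856487

U[2] = 4(7) - 5 = 23
U[3] = 4(23) - 7 = 85
U[4] = 4(85) - 23 = 317
U[5] = 4(317) - 85 = 1183
U[6] = 4(1183) - 317 = 4415
U[7] = 4(4415) - 1183 = 16477
U[8] = 4(16477) - 4415 = 61493
U[9] = 4(61493) - 16477 = 229495
U[10] = 4(229495) - 61493 = 856487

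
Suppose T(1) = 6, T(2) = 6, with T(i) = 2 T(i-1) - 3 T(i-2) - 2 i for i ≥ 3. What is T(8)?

390

T(3) = 2(6) - 3(6) - 6 = -12
T(4) = 2(-12) - 3(6) - 8 = -50
T(5) = 2(-50) - 3(-12) - 10 = -74
T(6) = 2(-74) - 3(-50) - 12 = -10
T(7) = 2(-10) - 3(-74) - 14 = 188
T(8) = 2(188) - 3(-10) - 16 = 390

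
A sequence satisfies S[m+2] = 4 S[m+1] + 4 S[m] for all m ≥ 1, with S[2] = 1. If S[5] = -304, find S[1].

Let S[1] = y.
S[3] = 4 + 4y
S[4] = 20 + 16y
S[5] = 96 + 80y
So 96 + 80y = -304, giving y = -5.

-5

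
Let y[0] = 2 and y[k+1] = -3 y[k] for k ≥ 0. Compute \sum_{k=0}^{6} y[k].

1094

y[1] = -3*2 = -6
y[2] = -3*(-6) = 18
y[3] = -3*18 = -54
y[4] = -3*(-54) = 162
y[5] = -3*162 = -486
y[6] = -3*(-486) = 1458
Sum = 2 + (-6) + 18 + (-54) + 162 + (-486) + 1458 = 1094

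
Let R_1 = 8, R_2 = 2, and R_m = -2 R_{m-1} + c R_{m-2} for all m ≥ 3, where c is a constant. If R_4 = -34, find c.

R_3 = -4 + 8c
R_4 = 8 - 14c
So 8 - 14c = -34, giving c = 3.

3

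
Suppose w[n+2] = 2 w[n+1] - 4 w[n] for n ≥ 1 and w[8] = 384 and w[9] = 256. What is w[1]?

2

Rearranging, w[n-2] = (w[n] - 2 w[n-1]) / -4.
w[7] = (256 - 2(384)) / -4 = -512/-4 = 128
w[6] = (384 - 2(128)) / -4 = 128/-4 = -32
w[5] = (128 - 2(-32)) / -4 = 192/-4 = -48
w[4] = (-32 - 2(-48)) / -4 = 64/-4 = -16
w[3] = (-48 - 2(-16)) / -4 = -16/-4 = 4
w[2] = (-16 - 2(4)) / -4 = -24/-4 = 6
w[1] = (4 - 2(6)) / -4 = -8/-4 = 2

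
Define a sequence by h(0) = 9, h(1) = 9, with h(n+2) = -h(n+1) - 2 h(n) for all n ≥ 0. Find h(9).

-207

h(2) = -9 - 2·9 = -27
h(3) = -(-27) - 2·9 = 9
h(4) = -9 - 2·(-27) = 45
h(5) = -45 - 2·9 = -63
h(6) = -(-63) - 2·45 = -27
h(7) = -(-27) - 2·(-63) = 153
h(8) = -153 - 2·(-27) = -99
h(9) = -(-99) - 2·153 = -207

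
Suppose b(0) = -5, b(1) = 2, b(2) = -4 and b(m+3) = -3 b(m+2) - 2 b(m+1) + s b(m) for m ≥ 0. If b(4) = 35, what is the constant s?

3

b(3) = 8 - 5s
b(4) = -16 + 17s
So -16 + 17s = 35, giving s = 3.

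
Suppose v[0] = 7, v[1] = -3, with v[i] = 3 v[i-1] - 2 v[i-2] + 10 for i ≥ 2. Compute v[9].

-83

v[2] = 3(-3) - 2(7) + 10 = -13
v[3] = 3(-13) - 2(-3) + 10 = -23
v[4] = 3(-23) - 2(-13) + 10 = -33
v[5] = 3(-33) - 2(-23) + 10 = -43
v[6] = 3(-43) - 2(-33) + 10 = -53
v[7] = 3(-53) - 2(-43) + 10 = -63
v[8] = 3(-63) - 2(-53) + 10 = -73
v[9] = 3(-73) - 2(-63) + 10 = -83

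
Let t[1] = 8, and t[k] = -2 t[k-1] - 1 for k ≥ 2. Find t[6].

t[2] = -2·8 - 1 = -17
t[3] = -2·(-17) - 1 = 33
t[4] = -2·33 - 1 = -67
t[5] = -2·(-67) - 1 = 133
t[6] = -2·133 - 1 = -267

-267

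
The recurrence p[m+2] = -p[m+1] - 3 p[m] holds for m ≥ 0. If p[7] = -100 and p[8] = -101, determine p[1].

Rearranging, p[m-2] = (p[m] + p[m-1]) / -3.
p[6] = (-101 + (-100)) / -3 = -201/-3 = 67
p[5] = (-100 + 67) / -3 = -33/-3 = 11
p[4] = (67 + 11) / -3 = 78/-3 = -26
p[3] = (11 + (-26)) / -3 = -15/-3 = 5
p[2] = (-26 + 5) / -3 = -21/-3 = 7
p[1] = (5 + 7) / -3 = 12/-3 = -4

-4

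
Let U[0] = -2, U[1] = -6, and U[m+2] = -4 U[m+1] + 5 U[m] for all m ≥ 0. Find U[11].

-32552086

U[2] = -4·(-6) + 5·(-2) = 14
U[3] = -4·14 + 5·(-6) = -86
U[4] = -4·(-86) + 5·14 = 414
U[5] = -4·414 + 5·(-86) = -2086
U[6] = -4·(-2086) + 5·414 = 10414
U[7] = -4·10414 + 5·(-2086) = -52086
U[8] = -4·(-52086) + 5·10414 = 260414
U[9] = -4·260414 + 5·(-52086) = -1302086
U[10] = -4·(-1302086) + 5·260414 = 6510414
U[11] = -4·6510414 + 5·(-1302086) = -32552086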